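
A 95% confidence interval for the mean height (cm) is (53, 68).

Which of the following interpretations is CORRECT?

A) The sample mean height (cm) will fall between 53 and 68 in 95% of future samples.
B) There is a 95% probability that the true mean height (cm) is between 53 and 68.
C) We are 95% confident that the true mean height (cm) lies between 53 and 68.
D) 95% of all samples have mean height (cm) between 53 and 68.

A confidence interval represents our confidence in the procedure, not a probability statement about the parameter.

Key concept: If we repeated this sampling process many times and computed a 95% CI each time, about 95% of those intervals would contain the true population parameter.

For this specific interval (53, 68):
- Midpoint (point estimate): 60.5
- Margin of error: 7.5

The correct interpretation is the one stating confidence that the true parameter lies in the interval — option C.

C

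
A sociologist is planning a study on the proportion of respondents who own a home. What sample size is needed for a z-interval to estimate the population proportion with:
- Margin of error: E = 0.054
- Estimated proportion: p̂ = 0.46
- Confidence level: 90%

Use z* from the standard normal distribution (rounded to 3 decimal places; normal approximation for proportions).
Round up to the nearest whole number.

Using z* for proportion z-interval (normal approximation).

For 90% confidence, z* = 1.645 (from standard normal table)

Sample size formula for proportion z-interval: n = z*²p̂(1-p̂)/E²

n = 1.645² × 0.46 × 0.54 / 0.054²
  = 2.706025 × 0.2484 / 0.002916
  = 230.5132

Round up to the nearest whole number: n = 231

231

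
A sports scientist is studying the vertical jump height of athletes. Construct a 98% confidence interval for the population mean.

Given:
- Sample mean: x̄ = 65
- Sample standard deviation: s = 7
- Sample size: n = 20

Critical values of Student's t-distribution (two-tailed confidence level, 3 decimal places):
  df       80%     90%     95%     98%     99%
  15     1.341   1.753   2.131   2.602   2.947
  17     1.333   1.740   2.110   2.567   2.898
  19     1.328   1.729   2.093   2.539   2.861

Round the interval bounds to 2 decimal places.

The population standard deviation σ is unknown (only the sample standard deviation s is given), so use a t-interval with df = n - 1 = 20 - 1 = 19.

For 98% confidence with df = 19, t* = 2.539 (from t-table)

Standard error: SE = s/√n = 7/√20 = 1.565248

Margin of error: E = t* × SE = 2.539 × 1.565248 = 3.9742

T-interval: x̄ ± E = 65 ± 3.9742 = (61.0258, 68.9742)

Rounded to 2 decimal places:

(61.03, 68.97)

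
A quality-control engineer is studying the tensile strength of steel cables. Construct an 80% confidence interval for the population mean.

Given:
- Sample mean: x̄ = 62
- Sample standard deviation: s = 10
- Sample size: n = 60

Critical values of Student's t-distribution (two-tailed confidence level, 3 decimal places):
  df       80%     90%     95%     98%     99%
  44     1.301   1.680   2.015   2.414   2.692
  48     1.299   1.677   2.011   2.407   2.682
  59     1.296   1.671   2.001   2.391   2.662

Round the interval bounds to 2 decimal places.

The population standard deviation σ is unknown (only the sample standard deviation s is given), so use a t-interval with df = n - 1 = 60 - 1 = 59.

For 80% confidence with df = 59, t* = 1.296 (from t-table)

Standard error: SE = s/√n = 10/√60 = 1.290994

Margin of error: E = t* × SE = 1.296 × 1.290994 = 1.6731

T-interval: x̄ ± E = 62 ± 1.6731 = (60.3269, 63.6731)

Rounded to 2 decimal places:

(60.33, 63.67)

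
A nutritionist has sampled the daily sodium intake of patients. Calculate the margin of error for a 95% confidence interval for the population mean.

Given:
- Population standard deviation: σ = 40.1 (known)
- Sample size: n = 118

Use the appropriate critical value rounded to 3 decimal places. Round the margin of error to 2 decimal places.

The population standard deviation σ is known, so use the z-interval margin of error formula.

For 95% confidence, z* = 1.96 (from standard normal table)

Margin of error formula for z-interval: E = z* × σ/√n

E = 1.96 × 40.1/√118
  = 1.96 × 3.691504
  = 7.2353

Rounded to 2 decimal places:

7.24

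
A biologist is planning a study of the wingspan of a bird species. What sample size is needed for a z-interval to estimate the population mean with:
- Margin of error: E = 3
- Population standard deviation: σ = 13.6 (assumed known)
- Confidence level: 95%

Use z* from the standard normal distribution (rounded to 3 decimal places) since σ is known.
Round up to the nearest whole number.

Using z* since population σ is known (z-interval formula).

For 95% confidence, z* = 1.96 (from standard normal table)

Sample size formula for z-interval: n = (z*σ/E)²

n = (1.96 × 13.6 / 3)²
  = (8.885333)²
  = 78.9491

Round up to the nearest whole number: n = 79

79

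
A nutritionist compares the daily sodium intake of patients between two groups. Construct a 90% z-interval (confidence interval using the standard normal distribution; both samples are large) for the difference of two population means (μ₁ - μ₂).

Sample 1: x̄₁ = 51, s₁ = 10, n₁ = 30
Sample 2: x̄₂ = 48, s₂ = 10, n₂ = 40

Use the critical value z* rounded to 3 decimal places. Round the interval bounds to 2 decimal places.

Both samples are large (n₁ = 30 ≥ 30, n₂ = 40 ≥ 30), so a z-interval for the difference of means applies.

Point estimate: x̄₁ - x̄₂ = 51 - 48 = 3

Standard error: SE = √(s₁²/n₁ + s₂²/n₂)
= √(10²/30 + 10²/40)
= √(3.333333 + 2.500000)
= 2.415229

For 90% confidence, z* = 1.645 (from standard normal table)
Margin of error: E = z* × SE = 1.645 × 2.415229 = 3.9731

Z-interval: (x̄₁ - x̄₂) ± E = 3 ± 3.9731 = (-0.9731, 6.9731)

Rounded to 2 decimal places:

(-0.97, 6.97)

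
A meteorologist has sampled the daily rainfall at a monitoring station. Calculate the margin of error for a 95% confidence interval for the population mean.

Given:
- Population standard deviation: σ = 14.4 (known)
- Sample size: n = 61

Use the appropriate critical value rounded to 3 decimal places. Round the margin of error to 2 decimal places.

The population standard deviation σ is known, so use the z-interval margin of error formula.

For 95% confidence, z* = 1.96 (from standard normal table)

Margin of error formula for z-interval: E = z* × σ/√n

E = 1.96 × 14.4/√61
  = 1.96 × 1.843731
  = 3.6137

Rounded to 2 decimal places:

3.61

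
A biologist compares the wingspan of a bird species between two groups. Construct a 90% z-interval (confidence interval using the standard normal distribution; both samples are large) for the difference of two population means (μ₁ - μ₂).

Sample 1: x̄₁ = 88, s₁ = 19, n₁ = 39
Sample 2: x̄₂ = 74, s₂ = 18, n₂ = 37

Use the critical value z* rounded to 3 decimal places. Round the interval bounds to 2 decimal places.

Both samples are large (n₁ = 39 ≥ 30, n₂ = 37 ≥ 30), so a z-interval for the difference of means applies.

Point estimate: x̄₁ - x̄₂ = 88 - 74 = 14

Standard error: SE = √(s₁²/n₁ + s₂²/n₂)
= √(19²/39 + 18²/37)
= √(9.256410 + 8.756757)
= 4.244192

For 90% confidence, z* = 1.645 (from standard normal table)
Margin of error: E = z* × SE = 1.645 × 4.244192 = 6.9817

Z-interval: (x̄₁ - x̄₂) ± E = 14 ± 6.9817 = (7.0183, 20.9817)

Rounded to 2 decimal places:

(7.02, 20.98)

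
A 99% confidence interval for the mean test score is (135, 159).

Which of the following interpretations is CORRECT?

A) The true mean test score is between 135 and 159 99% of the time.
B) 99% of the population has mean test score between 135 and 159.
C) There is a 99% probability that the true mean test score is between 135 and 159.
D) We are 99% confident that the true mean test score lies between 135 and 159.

A confidence interval represents our confidence in the procedure, not a probability statement about the parameter.

Key concept: If we repeated this sampling process many times and computed a 99% CI each time, about 99% of those intervals would contain the true population parameter.

For this specific interval (135, 159):
- Midpoint (point estimate): 147
- Margin of error: 12

The correct interpretation is the one stating confidence that the true parameter lies in the interval — option D.

D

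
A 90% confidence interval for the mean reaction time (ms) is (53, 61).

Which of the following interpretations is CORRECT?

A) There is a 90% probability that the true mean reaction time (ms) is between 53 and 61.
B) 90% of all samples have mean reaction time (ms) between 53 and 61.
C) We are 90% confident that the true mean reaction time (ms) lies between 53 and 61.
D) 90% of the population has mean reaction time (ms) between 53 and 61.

A confidence interval represents our confidence in the procedure, not a probability statement about the parameter.

Key concept: If we repeated this sampling process many times and computed a 90% CI each time, about 90% of those intervals would contain the true population parameter.

For this specific interval (53, 61):
- Midpoint (point estimate): 57
- Margin of error: 4

The correct interpretation is the one stating confidence that the true parameter lies in the interval — option C.

C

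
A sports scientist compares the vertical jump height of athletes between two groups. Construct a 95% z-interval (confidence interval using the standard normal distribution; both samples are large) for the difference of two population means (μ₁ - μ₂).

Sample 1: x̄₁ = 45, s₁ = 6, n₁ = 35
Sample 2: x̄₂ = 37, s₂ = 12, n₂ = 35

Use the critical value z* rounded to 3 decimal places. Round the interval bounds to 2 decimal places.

Both samples are large (n₁ = 35 ≥ 30, n₂ = 35 ≥ 30), so a z-interval for the difference of means applies.

Point estimate: x̄₁ - x̄₂ = 45 - 37 = 8

Standard error: SE = √(s₁²/n₁ + s₂²/n₂)
= √(6²/35 + 12²/35)
= √(1.028571 + 4.114286)
= 2.267787

For 95% confidence, z* = 1.96 (from standard normal table)
Margin of error: E = z* × SE = 1.96 × 2.267787 = 4.4449

Z-interval: (x̄₁ - x̄₂) ± E = 8 ± 4.4449 = (3.5551, 12.4449)

Rounded to 2 decimal places:

(3.56, 12.44)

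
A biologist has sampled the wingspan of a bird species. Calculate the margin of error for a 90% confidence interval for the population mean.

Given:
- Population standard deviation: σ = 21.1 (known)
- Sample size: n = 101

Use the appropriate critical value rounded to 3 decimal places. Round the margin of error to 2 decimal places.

The population standard deviation σ is known, so use the z-interval margin of error formula.

For 90% confidence, z* = 1.645 (from standard normal table)

Margin of error formula for z-interval: E = z* × σ/√n

E = 1.645 × 21.1/√101
  = 1.645 × 2.099528
  = 3.4537

Rounded to 2 decimal places:

3.45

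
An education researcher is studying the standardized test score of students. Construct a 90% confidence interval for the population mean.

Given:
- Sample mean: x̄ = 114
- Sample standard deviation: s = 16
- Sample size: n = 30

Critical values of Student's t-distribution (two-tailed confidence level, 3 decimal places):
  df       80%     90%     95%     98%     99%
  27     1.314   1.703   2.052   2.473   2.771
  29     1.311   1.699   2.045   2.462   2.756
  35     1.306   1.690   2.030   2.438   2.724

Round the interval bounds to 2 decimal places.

The population standard deviation σ is unknown (only the sample standard deviation s is given), so use a t-interval with df = n - 1 = 30 - 1 = 29.

For 90% confidence with df = 29, t* = 1.699 (from t-table)

Standard error: SE = s/√n = 16/√30 = 2.921187

Margin of error: E = t* × SE = 1.699 × 2.921187 = 4.9631

T-interval: x̄ ± E = 114 ± 4.9631 = (109.0369, 118.9631)

Rounded to 2 decimal places:

(109.04, 118.96)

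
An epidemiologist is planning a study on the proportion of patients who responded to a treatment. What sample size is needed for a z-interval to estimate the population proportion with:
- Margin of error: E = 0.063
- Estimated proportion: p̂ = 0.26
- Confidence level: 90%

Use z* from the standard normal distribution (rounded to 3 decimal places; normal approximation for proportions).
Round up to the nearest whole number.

Using z* for proportion z-interval (normal approximation).

For 90% confidence, z* = 1.645 (from standard normal table)

Sample size formula for proportion z-interval: n = z*²p̂(1-p̂)/E²

n = 1.645² × 0.26 × 0.74 / 0.063²
  = 2.706025 × 0.1924 / 0.003969
  = 131.1764

Round up to the nearest whole number: n = 132

132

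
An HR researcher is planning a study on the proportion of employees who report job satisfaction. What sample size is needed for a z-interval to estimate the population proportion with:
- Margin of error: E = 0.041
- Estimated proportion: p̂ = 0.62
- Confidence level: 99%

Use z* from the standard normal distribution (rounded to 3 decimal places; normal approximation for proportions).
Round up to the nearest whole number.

Using z* for proportion z-interval (normal approximation).

For 99% confidence, z* = 2.576 (from standard normal table)

Sample size formula for proportion z-interval: n = z*²p̂(1-p̂)/E²

n = 2.576² × 0.62 × 0.38 / 0.041²
  = 6.635776 × 0.2356 / 0.001681
  = 930.0350

Round up to the nearest whole number: n = 931

931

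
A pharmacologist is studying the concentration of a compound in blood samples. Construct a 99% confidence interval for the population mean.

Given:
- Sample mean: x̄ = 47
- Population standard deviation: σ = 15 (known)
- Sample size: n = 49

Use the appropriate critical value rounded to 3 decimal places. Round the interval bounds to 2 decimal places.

The population standard deviation σ is known, so use a z-interval (standard normal critical value).

For 99% confidence, z* = 2.576 (from standard normal table)

Standard error: SE = σ/√n = 15/√49 = 2.142857

Margin of error: E = z* × SE = 2.576 × 2.142857 = 5.5200

Z-interval: x̄ ± E = 47 ± 5.5200 = (41.4800, 52.5200)

Rounded to 2 decimal places:

(41.48, 52.52)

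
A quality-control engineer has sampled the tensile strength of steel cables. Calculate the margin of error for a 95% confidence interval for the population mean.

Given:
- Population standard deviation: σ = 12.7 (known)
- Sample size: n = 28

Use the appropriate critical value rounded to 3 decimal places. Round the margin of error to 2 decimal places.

The population standard deviation σ is known, so use the z-interval margin of error formula.

For 95% confidence, z* = 1.96 (from standard normal table)

Margin of error formula for z-interval: E = z* × σ/√n

E = 1.96 × 12.7/√28
  = 1.96 × 2.400074
  = 4.7041

Rounded to 2 decimal places:

4.70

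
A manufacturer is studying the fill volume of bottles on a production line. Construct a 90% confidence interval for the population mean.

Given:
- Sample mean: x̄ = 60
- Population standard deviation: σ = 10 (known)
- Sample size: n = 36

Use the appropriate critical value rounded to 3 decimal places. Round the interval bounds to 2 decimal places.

The population standard deviation σ is known, so use a z-interval (standard normal critical value).

For 90% confidence, z* = 1.645 (from standard normal table)

Standard error: SE = σ/√n = 10/√36 = 1.666667

Margin of error: E = z* × SE = 1.645 × 1.666667 = 2.7417

Z-interval: x̄ ± E = 60 ± 2.7417 = (57.2583, 62.7417)

Rounded to 2 decimal places:

(57.26, 62.74)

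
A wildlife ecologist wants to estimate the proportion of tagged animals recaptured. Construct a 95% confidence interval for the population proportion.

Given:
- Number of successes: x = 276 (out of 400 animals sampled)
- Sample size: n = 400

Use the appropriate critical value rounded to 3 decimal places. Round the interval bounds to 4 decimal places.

Sample proportion: p̂ = 276/400 = 0.690000

Check conditions for normal approximation:
  np̂ = 276 ≥ 10 ✓
  n(1-p̂) = 124 ≥ 10 ✓

The sample is large enough, so use a z-interval (normal approximation) for the proportion.

For 95% confidence, z* = 1.96 (from standard normal table)

Standard error: SE = √(p̂(1-p̂)/n) = √(0.690000×0.310000/400) = 0.02312466

Margin of error: E = z* × SE = 1.96 × 0.02312466 = 0.045324

Z-interval: p̂ ± E = 0.690000 ± 0.045324 = (0.644676, 0.735324)

Rounded to 4 decimal places:

(0.6447, 0.7353)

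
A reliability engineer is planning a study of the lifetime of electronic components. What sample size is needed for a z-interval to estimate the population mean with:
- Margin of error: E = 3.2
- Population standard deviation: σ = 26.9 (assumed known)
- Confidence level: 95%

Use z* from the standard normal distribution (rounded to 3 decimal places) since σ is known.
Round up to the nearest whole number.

Using z* since population σ is known (z-interval formula).

For 95% confidence, z* = 1.96 (from standard normal table)

Sample size formula for z-interval: n = (z*σ/E)²

n = (1.96 × 26.9 / 3.2)²
  = (16.476250)²
  = 271.4668

Round up to the nearest whole number: n = 272

272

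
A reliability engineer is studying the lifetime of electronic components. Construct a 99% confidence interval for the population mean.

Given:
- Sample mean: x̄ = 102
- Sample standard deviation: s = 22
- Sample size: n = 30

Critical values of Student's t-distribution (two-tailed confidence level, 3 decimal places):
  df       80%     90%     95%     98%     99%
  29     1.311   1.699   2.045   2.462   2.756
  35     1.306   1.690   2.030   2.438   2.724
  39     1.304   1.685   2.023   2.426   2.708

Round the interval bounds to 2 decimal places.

The population standard deviation σ is unknown (only the sample standard deviation s is given), so use a t-interval with df = n - 1 = 30 - 1 = 29.

For 99% confidence with df = 29, t* = 2.756 (from t-table)

Standard error: SE = s/√n = 22/√30 = 4.016632

Margin of error: E = t* × SE = 2.756 × 4.016632 = 11.0698

T-interval: x̄ ± E = 102 ± 11.0698 = (90.9302, 113.0698)

Rounded to 2 decimal places:

(90.93, 113.07)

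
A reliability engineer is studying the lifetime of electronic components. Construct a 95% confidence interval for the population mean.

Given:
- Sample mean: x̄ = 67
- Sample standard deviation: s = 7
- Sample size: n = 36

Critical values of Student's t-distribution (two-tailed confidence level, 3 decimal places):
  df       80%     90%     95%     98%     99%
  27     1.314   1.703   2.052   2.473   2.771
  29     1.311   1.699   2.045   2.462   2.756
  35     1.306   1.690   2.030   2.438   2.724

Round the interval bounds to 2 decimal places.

The population standard deviation σ is unknown (only the sample standard deviation s is given), so use a t-interval with df = n - 1 = 36 - 1 = 35.

For 95% confidence with df = 35, t* = 2.030 (from t-table)

Standard error: SE = s/√n = 7/√36 = 1.166667

Margin of error: E = t* × SE = 2.030 × 1.166667 = 2.3683

T-interval: x̄ ± E = 67 ± 2.3683 = (64.6317, 69.3683)

Rounded to 2 decimal places:

(64.63, 69.37)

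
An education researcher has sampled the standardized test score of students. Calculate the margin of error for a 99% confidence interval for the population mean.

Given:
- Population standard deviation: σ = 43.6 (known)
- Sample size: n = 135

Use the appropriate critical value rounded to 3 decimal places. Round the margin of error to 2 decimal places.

The population standard deviation σ is known, so use the z-interval margin of error formula.

For 99% confidence, z* = 2.576 (from standard normal table)

Margin of error formula for z-interval: E = z* × σ/√n

E = 2.576 × 43.6/√135
  = 2.576 × 3.752491
  = 9.6664

Rounded to 2 decimal places:

9.67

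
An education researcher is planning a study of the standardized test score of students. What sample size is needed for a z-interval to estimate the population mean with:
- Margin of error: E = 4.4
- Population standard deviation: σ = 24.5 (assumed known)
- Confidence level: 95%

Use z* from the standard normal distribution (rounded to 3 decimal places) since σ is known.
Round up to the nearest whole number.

Using z* since population σ is known (z-interval formula).

For 95% confidence, z* = 1.96 (from standard normal table)

Sample size formula for z-interval: n = (z*σ/E)²

n = (1.96 × 24.5 / 4.4)²
  = (10.913636)²
  = 119.1075

Round up to the nearest whole number: n = 120

120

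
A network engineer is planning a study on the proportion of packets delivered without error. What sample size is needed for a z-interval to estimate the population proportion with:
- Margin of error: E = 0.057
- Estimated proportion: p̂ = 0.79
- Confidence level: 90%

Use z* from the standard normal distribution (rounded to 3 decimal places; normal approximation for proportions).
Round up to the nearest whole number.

Using z* for proportion z-interval (normal approximation).

For 90% confidence, z* = 1.645 (from standard normal table)

Sample size formula for proportion z-interval: n = z*²p̂(1-p̂)/E²

n = 1.645² × 0.79 × 0.21 / 0.057²
  = 2.706025 × 0.1659 / 0.003249
  = 138.1747

Round up to the nearest whole number: n = 139

139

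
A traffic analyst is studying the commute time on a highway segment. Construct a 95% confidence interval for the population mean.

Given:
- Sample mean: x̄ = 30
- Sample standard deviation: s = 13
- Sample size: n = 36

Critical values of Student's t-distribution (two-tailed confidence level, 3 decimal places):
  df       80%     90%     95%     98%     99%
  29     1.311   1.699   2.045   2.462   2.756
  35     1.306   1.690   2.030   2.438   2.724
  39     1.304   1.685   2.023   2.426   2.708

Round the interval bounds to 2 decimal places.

The population standard deviation σ is unknown (only the sample standard deviation s is given), so use a t-interval with df = n - 1 = 36 - 1 = 35.

For 95% confidence with df = 35, t* = 2.030 (from t-table)

Standard error: SE = s/√n = 13/√36 = 2.166667

Margin of error: E = t* × SE = 2.030 × 2.166667 = 4.3983

T-interval: x̄ ± E = 30 ± 4.3983 = (25.6017, 34.3983)

Rounded to 2 decimal places:

(25.60, 34.40)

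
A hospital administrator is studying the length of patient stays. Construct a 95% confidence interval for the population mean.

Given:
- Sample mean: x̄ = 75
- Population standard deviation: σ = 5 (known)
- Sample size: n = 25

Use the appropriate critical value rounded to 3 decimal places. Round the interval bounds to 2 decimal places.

The population standard deviation σ is known, so use a z-interval (standard normal critical value).

For 95% confidence, z* = 1.96 (from standard normal table)

Standard error: SE = σ/√n = 5/√25 = 1.000000

Margin of error: E = z* × SE = 1.96 × 1.000000 = 1.9600

Z-interval: x̄ ± E = 75 ± 1.9600 = (73.0400, 76.9600)

Rounded to 2 decimal places:

(73.04, 76.96)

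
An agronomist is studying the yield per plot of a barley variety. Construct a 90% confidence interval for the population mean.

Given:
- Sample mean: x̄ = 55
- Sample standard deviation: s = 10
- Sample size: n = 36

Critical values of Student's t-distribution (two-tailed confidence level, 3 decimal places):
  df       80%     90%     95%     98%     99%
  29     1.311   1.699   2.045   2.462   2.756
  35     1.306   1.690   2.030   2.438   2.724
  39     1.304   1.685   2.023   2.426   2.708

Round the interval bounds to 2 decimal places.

The population standard deviation σ is unknown (only the sample standard deviation s is given), so use a t-interval with df = n - 1 = 36 - 1 = 35.

For 90% confidence with df = 35, t* = 1.690 (from t-table)

Standard error: SE = s/√n = 10/√36 = 1.666667

Margin of error: E = t* × SE = 1.690 × 1.666667 = 2.8167

T-interval: x̄ ± E = 55 ± 2.8167 = (52.1833, 57.8167)

Rounded to 2 decimal places:

(52.18, 57.82)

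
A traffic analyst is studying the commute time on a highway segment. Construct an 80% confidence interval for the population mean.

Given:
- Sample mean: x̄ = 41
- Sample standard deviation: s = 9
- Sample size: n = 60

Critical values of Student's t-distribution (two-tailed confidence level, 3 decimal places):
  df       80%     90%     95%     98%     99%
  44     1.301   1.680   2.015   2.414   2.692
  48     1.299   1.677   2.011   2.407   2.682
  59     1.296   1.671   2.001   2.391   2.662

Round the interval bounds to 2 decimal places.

The population standard deviation σ is unknown (only the sample standard deviation s is given), so use a t-interval with df = n - 1 = 60 - 1 = 59.

For 80% confidence with df = 59, t* = 1.296 (from t-table)

Standard error: SE = s/√n = 9/√60 = 1.161895

Margin of error: E = t* × SE = 1.296 × 1.161895 = 1.5058

T-interval: x̄ ± E = 41 ± 1.5058 = (39.4942, 42.5058)

Rounded to 2 decimal places:

(39.49, 42.51)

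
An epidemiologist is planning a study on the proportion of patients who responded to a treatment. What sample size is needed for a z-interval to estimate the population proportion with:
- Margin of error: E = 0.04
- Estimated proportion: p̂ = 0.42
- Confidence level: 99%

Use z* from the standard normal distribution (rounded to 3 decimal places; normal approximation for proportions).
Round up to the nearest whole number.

Using z* for proportion z-interval (normal approximation).

For 99% confidence, z* = 2.576 (from standard normal table)

Sample size formula for proportion z-interval: n = z*²p̂(1-p̂)/E²

n = 2.576² × 0.42 × 0.58 / 0.04²
  = 6.635776 × 0.2436 / 0.0016
  = 1010.2969

Round up to the nearest whole number: n = 1011

1011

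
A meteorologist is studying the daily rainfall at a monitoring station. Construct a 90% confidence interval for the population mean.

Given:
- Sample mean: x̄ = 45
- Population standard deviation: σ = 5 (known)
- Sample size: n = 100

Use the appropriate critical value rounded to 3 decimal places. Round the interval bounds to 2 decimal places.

The population standard deviation σ is known, so use a z-interval (standard normal critical value).

For 90% confidence, z* = 1.645 (from standard normal table)

Standard error: SE = σ/√n = 5/√100 = 0.500000

Margin of error: E = z* × SE = 1.645 × 0.500000 = 0.8225

Z-interval: x̄ ± E = 45 ± 0.8225 = (44.1775, 45.8225)

Rounded to 2 decimal places:

(44.18, 45.82)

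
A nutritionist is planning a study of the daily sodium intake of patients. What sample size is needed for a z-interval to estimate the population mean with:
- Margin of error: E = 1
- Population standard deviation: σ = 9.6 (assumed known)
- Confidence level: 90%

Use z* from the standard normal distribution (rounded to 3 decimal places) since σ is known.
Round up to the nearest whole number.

Using z* since population σ is known (z-interval formula).

For 90% confidence, z* = 1.645 (from standard normal table)

Sample size formula for z-interval: n = (z*σ/E)²

n = (1.645 × 9.6 / 1)²
  = (15.792000)²
  = 249.3873

Round up to the nearest whole number: n = 250

250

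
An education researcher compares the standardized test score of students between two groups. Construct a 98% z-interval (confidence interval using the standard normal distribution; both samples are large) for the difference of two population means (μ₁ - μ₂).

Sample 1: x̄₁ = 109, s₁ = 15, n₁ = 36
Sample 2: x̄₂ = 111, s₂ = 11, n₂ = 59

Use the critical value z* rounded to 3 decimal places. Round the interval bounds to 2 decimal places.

Both samples are large (n₁ = 36 ≥ 30, n₂ = 59 ≥ 30), so a z-interval for the difference of means applies.

Point estimate: x̄₁ - x̄₂ = 109 - 111 = -2

Standard error: SE = √(s₁²/n₁ + s₂²/n₂)
= √(15²/36 + 11²/59)
= √(6.250000 + 2.050847)
= 2.881119

For 98% confidence, z* = 2.326 (from standard normal table)
Margin of error: E = z* × SE = 2.326 × 2.881119 = 6.7015

Z-interval: (x̄₁ - x̄₂) ± E = -2 ± 6.7015 = (-8.7015, 4.7015)

Rounded to 2 decimal places:

(-8.70, 4.70)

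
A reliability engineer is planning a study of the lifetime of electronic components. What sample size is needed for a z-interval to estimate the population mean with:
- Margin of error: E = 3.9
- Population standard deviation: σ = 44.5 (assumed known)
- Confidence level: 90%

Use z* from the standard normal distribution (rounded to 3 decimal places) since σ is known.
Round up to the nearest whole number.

Using z* since population σ is known (z-interval formula).

For 90% confidence, z* = 1.645 (from standard normal table)

Sample size formula for z-interval: n = (z*σ/E)²

n = (1.645 × 44.5 / 3.9)²
  = (18.769872)²
  = 352.3081

Round up to the nearest whole number: n = 353

353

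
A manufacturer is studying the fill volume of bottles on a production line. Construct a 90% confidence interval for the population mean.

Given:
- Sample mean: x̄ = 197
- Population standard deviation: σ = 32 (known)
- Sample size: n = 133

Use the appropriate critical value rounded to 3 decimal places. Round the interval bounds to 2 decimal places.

The population standard deviation σ is known, so use a z-interval (standard normal critical value).

For 90% confidence, z* = 1.645 (from standard normal table)

Standard error: SE = σ/√n = 32/√133 = 2.774752

Margin of error: E = z* × SE = 1.645 × 2.774752 = 4.5645

Z-interval: x̄ ± E = 197 ± 4.5645 = (192.4355, 201.5645)

Rounded to 2 decimal places:

(192.44, 201.56)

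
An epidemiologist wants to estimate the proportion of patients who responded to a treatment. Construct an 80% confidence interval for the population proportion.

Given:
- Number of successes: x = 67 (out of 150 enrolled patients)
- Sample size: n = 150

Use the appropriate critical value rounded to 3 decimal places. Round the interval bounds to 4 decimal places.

Sample proportion: p̂ = 67/150 = 0.446667

Check conditions for normal approximation:
  np̂ = 67 ≥ 10 ✓
  n(1-p̂) = 83 ≥ 10 ✓

The sample is large enough, so use a z-interval (normal approximation) for the proportion.

For 80% confidence, z* = 1.282 (from standard normal table)

Standard error: SE = √(p̂(1-p̂)/n) = √(0.446667×0.553333/150) = 0.04059192

Margin of error: E = z* × SE = 1.282 × 0.04059192 = 0.052039

Z-interval: p̂ ± E = 0.446667 ± 0.052039 = (0.394628, 0.498706)

Rounded to 4 decimal places:

(0.3946, 0.4987)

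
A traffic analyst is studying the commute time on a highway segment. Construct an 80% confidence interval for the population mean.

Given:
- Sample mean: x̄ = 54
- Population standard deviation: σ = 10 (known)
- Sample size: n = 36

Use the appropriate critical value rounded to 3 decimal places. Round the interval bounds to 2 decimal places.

The population standard deviation σ is known, so use a z-interval (standard normal critical value).

For 80% confidence, z* = 1.282 (from standard normal table)

Standard error: SE = σ/√n = 10/√36 = 1.666667

Margin of error: E = z* × SE = 1.282 × 1.666667 = 2.1367

Z-interval: x̄ ± E = 54 ± 2.1367 = (51.8633, 56.1367)

Rounded to 2 decimal places:

(51.86, 56.14)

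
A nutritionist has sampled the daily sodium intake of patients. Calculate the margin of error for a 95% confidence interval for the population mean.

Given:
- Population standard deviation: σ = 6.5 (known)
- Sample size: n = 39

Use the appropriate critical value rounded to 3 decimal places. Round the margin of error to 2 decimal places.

The population standard deviation σ is known, so use the z-interval margin of error formula.

For 95% confidence, z* = 1.96 (from standard normal table)

Margin of error formula for z-interval: E = z* × σ/√n

E = 1.96 × 6.5/√39
  = 1.96 × 1.040833
  = 2.0400

Rounded to 2 decimal places:

2.04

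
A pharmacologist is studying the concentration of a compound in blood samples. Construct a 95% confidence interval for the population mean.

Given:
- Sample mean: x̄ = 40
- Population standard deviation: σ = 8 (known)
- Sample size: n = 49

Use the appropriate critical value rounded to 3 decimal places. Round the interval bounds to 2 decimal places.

The population standard deviation σ is known, so use a z-interval (standard normal critical value).

For 95% confidence, z* = 1.96 (from standard normal table)

Standard error: SE = σ/√n = 8/√49 = 1.142857

Margin of error: E = z* × SE = 1.96 × 1.142857 = 2.2400

Z-interval: x̄ ± E = 40 ± 2.2400 = (37.7600, 42.2400)

Rounded to 2 decimal places:

(37.76, 42.24)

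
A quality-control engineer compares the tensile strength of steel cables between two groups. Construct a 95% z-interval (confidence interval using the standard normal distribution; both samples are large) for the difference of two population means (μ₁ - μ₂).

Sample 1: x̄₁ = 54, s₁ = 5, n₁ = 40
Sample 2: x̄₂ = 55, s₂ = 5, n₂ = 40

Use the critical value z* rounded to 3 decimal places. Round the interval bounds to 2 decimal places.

Both samples are large (n₁ = 40 ≥ 30, n₂ = 40 ≥ 30), so a z-interval for the difference of means applies.

Point estimate: x̄₁ - x̄₂ = 54 - 55 = -1

Standard error: SE = √(s₁²/n₁ + s₂²/n₂)
= √(5²/40 + 5²/40)
= √(0.625000 + 0.625000)
= 1.118034

For 95% confidence, z* = 1.96 (from standard normal table)
Margin of error: E = z* × SE = 1.96 × 1.118034 = 2.1913

Z-interval: (x̄₁ - x̄₂) ± E = -1 ± 2.1913 = (-3.1913, 1.1913)

Rounded to 2 decimal places:

(-3.19, 1.19)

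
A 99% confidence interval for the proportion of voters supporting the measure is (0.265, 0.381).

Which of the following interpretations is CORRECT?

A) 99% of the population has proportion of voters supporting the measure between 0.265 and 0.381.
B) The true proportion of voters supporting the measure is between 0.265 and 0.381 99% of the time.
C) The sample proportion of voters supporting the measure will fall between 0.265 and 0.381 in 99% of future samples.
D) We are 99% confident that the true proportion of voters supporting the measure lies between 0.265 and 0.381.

A confidence interval represents our confidence in the procedure, not a probability statement about the parameter.

Key concept: If we repeated this sampling process many times and computed a 99% CI each time, about 99% of those intervals would contain the true population parameter.

For this specific interval (0.265, 0.381):
- Midpoint (point estimate): 0.323
- Margin of error: 0.058

The correct interpretation is the one stating confidence that the true parameter lies in the interval — option D.

D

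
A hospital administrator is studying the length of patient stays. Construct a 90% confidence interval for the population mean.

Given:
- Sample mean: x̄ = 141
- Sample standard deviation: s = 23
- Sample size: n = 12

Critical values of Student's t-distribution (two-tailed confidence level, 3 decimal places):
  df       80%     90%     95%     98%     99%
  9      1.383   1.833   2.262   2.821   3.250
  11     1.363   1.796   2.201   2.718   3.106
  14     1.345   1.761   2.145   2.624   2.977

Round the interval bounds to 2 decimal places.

The population standard deviation σ is unknown (only the sample standard deviation s is given), so use a t-interval with df = n - 1 = 12 - 1 = 11.

For 90% confidence with df = 11, t* = 1.796 (from t-table)

Standard error: SE = s/√n = 23/√12 = 6.639528

Margin of error: E = t* × SE = 1.796 × 6.639528 = 11.9246

T-interval: x̄ ± E = 141 ± 11.9246 = (129.0754, 152.9246)

Rounded to 2 decimal places:

(129.08, 152.92)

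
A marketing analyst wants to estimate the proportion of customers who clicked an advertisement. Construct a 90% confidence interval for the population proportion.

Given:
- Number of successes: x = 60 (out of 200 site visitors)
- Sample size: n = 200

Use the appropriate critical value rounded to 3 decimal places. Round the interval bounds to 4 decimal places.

Sample proportion: p̂ = 60/200 = 0.300000

Check conditions for normal approximation:
  np̂ = 60 ≥ 10 ✓
  n(1-p̂) = 140 ≥ 10 ✓

The sample is large enough, so use a z-interval (normal approximation) for the proportion.

For 90% confidence, z* = 1.645 (from standard normal table)

Standard error: SE = √(p̂(1-p̂)/n) = √(0.300000×0.700000/200) = 0.03240370

Margin of error: E = z* × SE = 1.645 × 0.03240370 = 0.053304

Z-interval: p̂ ± E = 0.300000 ± 0.053304 = (0.246696, 0.353304)

Rounded to 4 decimal places:

(0.2467, 0.3533)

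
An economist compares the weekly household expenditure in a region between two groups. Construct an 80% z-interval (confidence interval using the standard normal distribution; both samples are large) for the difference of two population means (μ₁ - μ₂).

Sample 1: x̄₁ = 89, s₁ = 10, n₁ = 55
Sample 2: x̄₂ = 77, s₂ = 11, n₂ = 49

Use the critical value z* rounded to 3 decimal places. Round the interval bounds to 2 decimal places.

Both samples are large (n₁ = 55 ≥ 30, n₂ = 49 ≥ 30), so a z-interval for the difference of means applies.

Point estimate: x̄₁ - x̄₂ = 89 - 77 = 12

Standard error: SE = √(s₁²/n₁ + s₂²/n₂)
= √(10²/55 + 11²/49)
= √(1.818182 + 2.469388)
= 2.070645

For 80% confidence, z* = 1.282 (from standard normal table)
Margin of error: E = z* × SE = 1.282 × 2.070645 = 2.6546

Z-interval: (x̄₁ - x̄₂) ± E = 12 ± 2.6546 = (9.3454, 14.6546)

Rounded to 2 decimal places:

(9.35, 14.65)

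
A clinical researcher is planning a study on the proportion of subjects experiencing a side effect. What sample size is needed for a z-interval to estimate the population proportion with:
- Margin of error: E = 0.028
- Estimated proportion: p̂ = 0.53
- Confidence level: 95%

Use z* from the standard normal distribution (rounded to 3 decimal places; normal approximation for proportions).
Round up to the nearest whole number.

Using z* for proportion z-interval (normal approximation).

For 95% confidence, z* = 1.96 (from standard normal table)

Sample size formula for proportion z-interval: n = z*²p̂(1-p̂)/E²

n = 1.96² × 0.53 × 0.47 / 0.028²
  = 3.8416 × 0.2491 / 0.000784
  = 1220.5900

Round up to the nearest whole number: n = 1221

1221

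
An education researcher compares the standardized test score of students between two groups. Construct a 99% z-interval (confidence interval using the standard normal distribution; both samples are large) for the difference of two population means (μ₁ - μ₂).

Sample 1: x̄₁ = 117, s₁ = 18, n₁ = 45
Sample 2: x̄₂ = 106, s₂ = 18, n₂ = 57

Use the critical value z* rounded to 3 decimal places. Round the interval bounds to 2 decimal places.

Both samples are large (n₁ = 45 ≥ 30, n₂ = 57 ≥ 30), so a z-interval for the difference of means applies.

Point estimate: x̄₁ - x̄₂ = 117 - 106 = 11

Standard error: SE = √(s₁²/n₁ + s₂²/n₂)
= √(18²/45 + 18²/57)
= √(7.200000 + 5.684211)
= 3.589458

For 99% confidence, z* = 2.576 (from standard normal table)
Margin of error: E = z* × SE = 2.576 × 3.589458 = 9.2464

Z-interval: (x̄₁ - x̄₂) ± E = 11 ± 9.2464 = (1.7536, 20.2464)

Rounded to 2 decimal places:

(1.75, 20.25)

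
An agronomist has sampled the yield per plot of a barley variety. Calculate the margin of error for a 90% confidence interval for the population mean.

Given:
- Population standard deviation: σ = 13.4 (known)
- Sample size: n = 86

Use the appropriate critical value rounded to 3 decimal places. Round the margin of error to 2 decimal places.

The population standard deviation σ is known, so use the z-interval margin of error formula.

For 90% confidence, z* = 1.645 (from standard normal table)

Margin of error formula for z-interval: E = z* × σ/√n

E = 1.645 × 13.4/√86
  = 1.645 × 1.444959
  = 2.3770

Rounded to 2 decimal places:

2.38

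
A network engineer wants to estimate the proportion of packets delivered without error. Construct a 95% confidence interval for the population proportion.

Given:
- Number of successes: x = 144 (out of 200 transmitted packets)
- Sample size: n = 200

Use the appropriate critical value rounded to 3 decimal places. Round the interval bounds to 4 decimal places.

Sample proportion: p̂ = 144/200 = 0.720000

Check conditions for normal approximation:
  np̂ = 144 ≥ 10 ✓
  n(1-p̂) = 56 ≥ 10 ✓

The sample is large enough, so use a z-interval (normal approximation) for the proportion.

For 95% confidence, z* = 1.96 (from standard normal table)

Standard error: SE = √(p̂(1-p̂)/n) = √(0.720000×0.280000/200) = 0.03174902

Margin of error: E = z* × SE = 1.96 × 0.03174902 = 0.062228

Z-interval: p̂ ± E = 0.720000 ± 0.062228 = (0.657772, 0.782228)

Rounded to 4 decimal places:

(0.6578, 0.7822)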